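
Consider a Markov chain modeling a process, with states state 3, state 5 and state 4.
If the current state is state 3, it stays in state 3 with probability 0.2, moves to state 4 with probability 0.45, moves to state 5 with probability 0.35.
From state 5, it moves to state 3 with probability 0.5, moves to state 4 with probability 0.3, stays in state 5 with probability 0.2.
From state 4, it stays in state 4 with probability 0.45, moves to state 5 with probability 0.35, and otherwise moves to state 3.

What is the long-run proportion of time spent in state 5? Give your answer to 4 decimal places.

Let the stationary distribution be π with π = πP and π_1 + π_2 + π_3 = 1.
π_1 = 0.2·π_1 + 0.5·π_2 + 0.2·π_3
π_2 = 0.35·π_1 + 0.2·π_2 + 0.35·π_3
Solving with the normalization constraint gives π = (0.2913, 0.3043, 0.4043).
So the stationary probability of state 5 is 0.3043.

0.3043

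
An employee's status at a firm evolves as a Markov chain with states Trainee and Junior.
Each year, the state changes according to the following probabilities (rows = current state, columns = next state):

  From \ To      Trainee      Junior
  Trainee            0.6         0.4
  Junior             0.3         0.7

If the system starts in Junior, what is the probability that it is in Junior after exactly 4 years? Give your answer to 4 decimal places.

Propagate the distribution vector 4 years from Junior.
After 0 years: (0.0000, 1.0000)
After 1 year: (0.3000, 0.7000)
After 2 years: (0.3900, 0.6100)
After 3 years: (0.4170, 0.5830)
After 4 years: (0.4251, 0.5749)
P(in Junior after 4 years) = 0.5749

0.5749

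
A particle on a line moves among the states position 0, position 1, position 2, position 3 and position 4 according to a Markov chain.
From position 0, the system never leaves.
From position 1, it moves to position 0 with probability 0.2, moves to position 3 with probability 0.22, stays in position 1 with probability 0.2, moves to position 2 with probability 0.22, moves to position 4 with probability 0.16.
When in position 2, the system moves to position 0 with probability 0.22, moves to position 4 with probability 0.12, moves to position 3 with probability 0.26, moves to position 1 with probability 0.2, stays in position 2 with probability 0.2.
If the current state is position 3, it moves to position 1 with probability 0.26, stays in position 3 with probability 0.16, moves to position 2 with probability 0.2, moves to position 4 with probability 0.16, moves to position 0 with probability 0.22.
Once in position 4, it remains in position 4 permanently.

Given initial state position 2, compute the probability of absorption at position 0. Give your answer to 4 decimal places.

Let h(s) be the probability of absorption at position 0 starting from transient state s. Then h(position 0) = 1 and h(position 4) = 0. By first-step analysis:
h(position 1) = 0.2·1 + 0.2·h(position 1) + 0.22·h(position 2) + 0.22·h(position 3) + 0.16·0
h(position 2) = 0.22·1 + 0.2·h(position 1) + 0.2·h(position 2) + 0.26·h(position 3) + 0.12·0
h(position 3) = 0.22·1 + 0.26·h(position 1) + 0.2·h(position 2) + 0.16·h(position 3) + 0.16·0
Solving: h(position 1) = 0.5791, h(position 2) = 0.6104, h(position 3) = 0.5865.
Starting from position 2, the probability is 0.6104.

0.6104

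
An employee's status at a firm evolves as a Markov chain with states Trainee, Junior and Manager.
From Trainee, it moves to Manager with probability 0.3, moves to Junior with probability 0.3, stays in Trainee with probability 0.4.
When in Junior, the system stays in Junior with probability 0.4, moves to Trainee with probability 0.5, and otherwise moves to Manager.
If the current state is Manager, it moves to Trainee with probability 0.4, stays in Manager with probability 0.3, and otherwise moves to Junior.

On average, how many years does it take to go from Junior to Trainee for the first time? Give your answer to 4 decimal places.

Let t(s) be the expected number of years to first reach Trainee from state s, with t(Trainee) = 0. Conditioning on the first year:
t(Junior) = 1 + 0.4·t(Junior) + 0.1·t(Manager)
t(Manager) = 1 + 0.3·t(Junior) + 0.3·t(Manager)
Solving: t(Junior) = 2.0513, t(Manager) = 2.3077.
Expected years from Junior to Trainee: 2.0513.

2.0513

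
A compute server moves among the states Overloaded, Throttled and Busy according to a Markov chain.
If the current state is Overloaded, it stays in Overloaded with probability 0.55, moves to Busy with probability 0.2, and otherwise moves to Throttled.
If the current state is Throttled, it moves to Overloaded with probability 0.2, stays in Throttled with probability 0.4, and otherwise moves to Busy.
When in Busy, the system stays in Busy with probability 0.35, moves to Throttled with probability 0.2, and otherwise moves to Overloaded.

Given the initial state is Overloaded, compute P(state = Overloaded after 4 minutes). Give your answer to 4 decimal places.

Propagate the distribution vector 4 minutes from Overloaded.
After 0 minutes: (1.0000, 0.0000, 0.0000)
After 1 minute: (0.5500, 0.2500, 0.2000)
After 2 minutes: (0.4425, 0.2775, 0.2800)
After 3 minutes: (0.4249, 0.2776, 0.2975)
After 4 minutes: (0.4231, 0.2768, 0.3002)
P(in Overloaded after 4 minutes) = 0.4231

0.4231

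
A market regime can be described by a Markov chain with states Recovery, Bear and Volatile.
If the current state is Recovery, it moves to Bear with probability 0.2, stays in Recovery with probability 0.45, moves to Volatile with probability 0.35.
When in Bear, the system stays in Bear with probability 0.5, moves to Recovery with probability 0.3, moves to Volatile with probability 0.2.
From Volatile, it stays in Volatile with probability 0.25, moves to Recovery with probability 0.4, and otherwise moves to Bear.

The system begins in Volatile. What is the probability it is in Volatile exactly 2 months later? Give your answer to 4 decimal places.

0.2725

Sum over the intermediate state after 1 month:
P = P(Volatile→Recovery)·P(Recovery→Volatile) + P(Volatile→Bear)·P(Bear→Volatile) + P(Volatile→Volatile)·P(Volatile→Volatile)
  = 0.4×0.35 + 0.35×0.2 + 0.25×0.25
  = 0.1400 + 0.0700 + 0.0625 = 0.2725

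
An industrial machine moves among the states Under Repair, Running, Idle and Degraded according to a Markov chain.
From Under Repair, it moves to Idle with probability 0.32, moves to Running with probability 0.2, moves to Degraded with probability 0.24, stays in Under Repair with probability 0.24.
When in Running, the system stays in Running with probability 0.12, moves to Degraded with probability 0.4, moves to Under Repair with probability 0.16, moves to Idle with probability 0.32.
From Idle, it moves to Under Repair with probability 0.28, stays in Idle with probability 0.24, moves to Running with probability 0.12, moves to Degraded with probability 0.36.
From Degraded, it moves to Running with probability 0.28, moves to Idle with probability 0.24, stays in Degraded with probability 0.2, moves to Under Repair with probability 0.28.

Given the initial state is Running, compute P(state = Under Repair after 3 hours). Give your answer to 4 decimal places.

0.2460

Propagate the distribution vector 3 hours from Running.
After 0 hours: (0.0000, 1.0000, 0.0000, 0.0000)
After 1 hour: (0.1600, 0.1200, 0.3200, 0.4000)
After 2 hours: (0.2592, 0.1968, 0.2624, 0.2816)
After 3 hours: (0.2460, 0.1858, 0.2765, 0.2917)
P(in Under Repair after 3 hours) = 0.2460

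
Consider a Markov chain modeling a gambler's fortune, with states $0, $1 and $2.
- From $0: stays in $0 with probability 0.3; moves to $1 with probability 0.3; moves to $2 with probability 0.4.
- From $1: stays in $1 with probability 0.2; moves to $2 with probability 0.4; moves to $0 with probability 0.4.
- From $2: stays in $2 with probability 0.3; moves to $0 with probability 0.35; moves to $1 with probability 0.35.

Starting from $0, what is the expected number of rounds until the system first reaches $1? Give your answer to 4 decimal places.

Let t(s) be the expected number of rounds to first reach $1 from state s, with t($1) = 0. Conditioning on the first round:
t($0) = 1 + 0.3·t($0) + 0.4·t($2)
t($2) = 1 + 0.35·t($0) + 0.3·t($2)
Solving: t($0) = 3.1429, t($2) = 3.0000.
Expected rounds from $0 to $1: 3.1429.

3.1429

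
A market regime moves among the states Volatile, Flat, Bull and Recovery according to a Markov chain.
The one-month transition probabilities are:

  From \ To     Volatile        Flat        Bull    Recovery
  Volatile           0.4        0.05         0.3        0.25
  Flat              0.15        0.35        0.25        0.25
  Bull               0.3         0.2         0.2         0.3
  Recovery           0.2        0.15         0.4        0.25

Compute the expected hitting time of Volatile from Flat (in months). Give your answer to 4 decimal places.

4.8886

Let t(s) be the expected number of months to first reach Volatile from state s, with t(Volatile) = 0. Conditioning on the first month:
t(Flat) = 1 + 0.35·t(Flat) + 0.25·t(Bull) + 0.25·t(Recovery)
t(Bull) = 1 + 0.2·t(Flat) + 0.2·t(Bull) + 0.3·t(Recovery)
t(Recovery) = 1 + 0.15·t(Flat) + 0.4·t(Bull) + 0.25·t(Recovery)
Solving: t(Flat) = 4.8886, t(Bull) = 4.1735, t(Recovery) = 4.5369.
Expected months from Flat to Volatile: 4.8886.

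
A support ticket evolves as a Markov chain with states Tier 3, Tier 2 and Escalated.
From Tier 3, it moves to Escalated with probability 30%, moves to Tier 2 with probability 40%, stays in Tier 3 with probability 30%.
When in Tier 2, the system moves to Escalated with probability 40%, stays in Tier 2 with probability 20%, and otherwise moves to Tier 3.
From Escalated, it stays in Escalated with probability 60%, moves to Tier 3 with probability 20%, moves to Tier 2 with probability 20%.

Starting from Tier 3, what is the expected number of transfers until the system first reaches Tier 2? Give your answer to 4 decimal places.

Let t(s) be the expected number of transfers to first reach Tier 2 from state s, with t(Tier 2) = 0. Conditioning on the first transfer:
t(Tier 3) = 1 + 0.3·t(Tier 3) + 0.3·t(Escalated)
t(Escalated) = 1 + 0.2·t(Tier 3) + 0.6·t(Escalated)
Solving: t(Tier 3) = 3.1818, t(Escalated) = 4.0909.
Expected transfers from Tier 3 to Tier 2: 3.1818.

3.1818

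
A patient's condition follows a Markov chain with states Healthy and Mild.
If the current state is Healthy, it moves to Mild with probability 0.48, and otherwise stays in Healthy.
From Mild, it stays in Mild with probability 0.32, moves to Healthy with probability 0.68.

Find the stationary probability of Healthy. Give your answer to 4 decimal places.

0.5862

Let the stationary distribution be π with π = πP and π_1 + π_2 = 1.
π_1 = 0.52·π_1 + 0.68·π_2
Solving with the normalization constraint gives π = (0.5862, 0.4138).
So the stationary probability of Healthy is 0.5862.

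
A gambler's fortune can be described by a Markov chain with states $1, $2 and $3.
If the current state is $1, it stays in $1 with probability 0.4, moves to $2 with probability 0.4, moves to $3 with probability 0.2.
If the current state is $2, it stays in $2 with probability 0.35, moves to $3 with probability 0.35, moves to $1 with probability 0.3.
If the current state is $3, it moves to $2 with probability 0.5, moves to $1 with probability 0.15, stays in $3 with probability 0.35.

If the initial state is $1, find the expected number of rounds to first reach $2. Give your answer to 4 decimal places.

2.3611

Let t(s) be the expected number of rounds to first reach $2 from state s, with t($2) = 0. Conditioning on the first round:
t($1) = 1 + 0.4·t($1) + 0.2·t($3)
t($3) = 1 + 0.15·t($1) + 0.35·t($3)
Solving: t($1) = 2.3611, t($3) = 2.0833.
Expected rounds from $1 to $2: 2.3611.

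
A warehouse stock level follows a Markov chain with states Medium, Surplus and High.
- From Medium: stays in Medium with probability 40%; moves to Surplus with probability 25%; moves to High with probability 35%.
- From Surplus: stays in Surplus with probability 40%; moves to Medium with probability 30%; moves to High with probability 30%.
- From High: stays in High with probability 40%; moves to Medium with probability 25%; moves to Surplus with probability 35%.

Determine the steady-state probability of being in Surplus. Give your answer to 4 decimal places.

Let the stationary distribution be π with π = πP and π_1 + π_2 + π_3 = 1.
π_1 = 0.4·π_1 + 0.3·π_2 + 0.25·π_3
π_2 = 0.25·π_1 + 0.4·π_2 + 0.35·π_3
Solving with the normalization constraint gives π = (0.3138, 0.3354, 0.3508).
So the stationary probability of Surplus is 0.3354.

0.3354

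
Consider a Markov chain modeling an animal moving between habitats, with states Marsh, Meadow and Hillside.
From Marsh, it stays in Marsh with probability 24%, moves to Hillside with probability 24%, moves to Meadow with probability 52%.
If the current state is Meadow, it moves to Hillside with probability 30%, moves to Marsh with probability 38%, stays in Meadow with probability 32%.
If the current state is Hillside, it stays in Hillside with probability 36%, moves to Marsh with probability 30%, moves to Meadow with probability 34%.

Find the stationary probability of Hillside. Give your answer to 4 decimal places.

Let the stationary distribution be π with π = πP and π_1 + π_2 + π_3 = 1.
π_1 = 0.24·π_1 + 0.38·π_2 + 0.3·π_3
π_2 = 0.52·π_1 + 0.32·π_2 + 0.34·π_3
Solving with the normalization constraint gives π = (0.3123, 0.3885, 0.2992).
So the stationary probability of Hillside is 0.2992.

0.2992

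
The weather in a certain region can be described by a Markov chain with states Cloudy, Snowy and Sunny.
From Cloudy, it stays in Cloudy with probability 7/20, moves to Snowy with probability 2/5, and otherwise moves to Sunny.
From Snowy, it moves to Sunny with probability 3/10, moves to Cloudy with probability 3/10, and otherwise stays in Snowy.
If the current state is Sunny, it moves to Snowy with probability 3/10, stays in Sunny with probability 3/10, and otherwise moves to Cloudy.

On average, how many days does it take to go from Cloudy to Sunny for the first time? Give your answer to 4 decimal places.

Let t(s) be the expected number of days to first reach Sunny from state s, with t(Sunny) = 0. Conditioning on the first day:
t(Cloudy) = 1 + 0.35·t(Cloudy) + 0.4·t(Snowy)
t(Snowy) = 1 + 0.3·t(Cloudy) + 0.4·t(Snowy)
Solving: t(Cloudy) = 3.7037, t(Snowy) = 3.5185.
Expected days from Cloudy to Sunny: 3.7037.

3.7037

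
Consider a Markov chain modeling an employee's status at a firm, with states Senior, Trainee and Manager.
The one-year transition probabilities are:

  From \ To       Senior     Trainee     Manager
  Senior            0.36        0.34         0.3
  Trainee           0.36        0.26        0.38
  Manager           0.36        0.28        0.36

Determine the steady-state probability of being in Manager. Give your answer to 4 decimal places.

0.3443

Let the stationary distribution be π with π = πP and π_1 + π_2 + π_3 = 1.
π_1 = 0.36·π_1 + 0.36·π_2 + 0.36·π_3
π_2 = 0.34·π_1 + 0.26·π_2 + 0.28·π_3
Solving with the normalization constraint gives π = (0.3600, 0.2957, 0.3443).
So the stationary probability of Manager is 0.3443.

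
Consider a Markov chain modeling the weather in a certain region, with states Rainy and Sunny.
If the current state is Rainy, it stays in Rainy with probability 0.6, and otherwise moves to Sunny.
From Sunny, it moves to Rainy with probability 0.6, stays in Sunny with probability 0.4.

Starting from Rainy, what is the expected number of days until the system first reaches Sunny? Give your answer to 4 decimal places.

2.5000

Let t(s) be the expected number of days to first reach Sunny from state s, with t(Sunny) = 0. Conditioning on the first day:
t(Rainy) = 1 + 0.6·t(Rainy)
Solving: t(Rainy) = 2.5000.
Expected days from Rainy to Sunny: 2.5000.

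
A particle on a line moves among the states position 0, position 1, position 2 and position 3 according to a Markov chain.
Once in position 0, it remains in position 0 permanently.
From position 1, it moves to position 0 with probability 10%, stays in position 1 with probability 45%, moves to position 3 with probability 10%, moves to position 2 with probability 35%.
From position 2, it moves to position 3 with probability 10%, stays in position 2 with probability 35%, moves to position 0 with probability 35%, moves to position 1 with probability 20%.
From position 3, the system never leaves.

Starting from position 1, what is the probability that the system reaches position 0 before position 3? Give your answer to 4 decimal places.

0.6522

Let h(s) be the probability of absorption at position 0 starting from transient state s. Then h(position 0) = 1 and h(position 3) = 0. By first-step analysis:
h(position 1) = 0.1·1 + 0.45·h(position 1) + 0.35·h(position 2) + 0.1·0
h(position 2) = 0.35·1 + 0.2·h(position 1) + 0.35·h(position 2) + 0.1·0
Solving: h(position 1) = 0.6522, h(position 2) = 0.7391.
Starting from position 1, the probability is 0.6522.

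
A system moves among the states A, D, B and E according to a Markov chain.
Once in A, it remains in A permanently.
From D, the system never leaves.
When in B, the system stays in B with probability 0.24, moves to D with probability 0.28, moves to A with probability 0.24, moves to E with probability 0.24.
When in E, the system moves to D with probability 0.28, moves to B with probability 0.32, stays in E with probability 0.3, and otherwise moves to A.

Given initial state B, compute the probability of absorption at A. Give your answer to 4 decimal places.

0.4218

Let h(s) be the probability of absorption at A starting from transient state s. Then h(A) = 1 and h(D) = 0. By first-step analysis:
h(B) = 0.24·1 + 0.28·0 + 0.24·h(B) + 0.24·h(E)
h(E) = 0.1·1 + 0.28·0 + 0.32·h(B) + 0.3·h(E)
Solving: h(B) = 0.4218, h(E) = 0.3357.
Starting from B, the probability is 0.4218.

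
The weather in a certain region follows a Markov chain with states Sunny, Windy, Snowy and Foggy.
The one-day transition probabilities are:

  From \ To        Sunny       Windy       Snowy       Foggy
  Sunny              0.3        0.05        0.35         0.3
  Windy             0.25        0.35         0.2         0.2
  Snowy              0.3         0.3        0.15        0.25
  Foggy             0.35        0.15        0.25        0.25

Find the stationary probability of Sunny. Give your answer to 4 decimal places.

0.3030

Let the stationary distribution be π with π = πP and π_1 + π_2 + π_3 + π_4 = 1.
π_1 = 0.3·π_1 + 0.25·π_2 + 0.3·π_3 + 0.35·π_4
π_2 = 0.05·π_1 + 0.35·π_2 + 0.3·π_3 + 0.15·π_4
π_3 = 0.35·π_1 + 0.2·π_2 + 0.15·π_3 + 0.25·π_4
Solving with the normalization constraint gives π = (0.3030, 0.1957, 0.2459, 0.2554).
So the stationary probability of Sunny is 0.3030.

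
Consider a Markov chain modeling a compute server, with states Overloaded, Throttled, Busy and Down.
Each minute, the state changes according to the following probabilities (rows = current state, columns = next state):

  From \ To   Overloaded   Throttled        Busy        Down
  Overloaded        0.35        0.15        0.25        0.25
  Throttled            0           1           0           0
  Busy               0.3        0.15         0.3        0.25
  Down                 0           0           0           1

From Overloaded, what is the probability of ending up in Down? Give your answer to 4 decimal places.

0.6250

Let h(s) be the probability of absorption at Down starting from transient state s. Then h(Down) = 1 and h(Throttled) = 0. By first-step analysis:
h(Overloaded) = 0.35·h(Overloaded) + 0.15·0 + 0.25·h(Busy) + 0.25·1
h(Busy) = 0.3·h(Overloaded) + 0.15·0 + 0.3·h(Busy) + 0.25·1
Solving: h(Overloaded) = 0.6250, h(Busy) = 0.6250.
Starting from Overloaded, the probability is 0.6250.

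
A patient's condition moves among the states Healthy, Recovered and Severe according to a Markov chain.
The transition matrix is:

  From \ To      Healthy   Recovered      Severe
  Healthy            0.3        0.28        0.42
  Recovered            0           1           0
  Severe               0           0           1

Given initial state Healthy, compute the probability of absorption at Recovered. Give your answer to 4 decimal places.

0.4000

Let h(s) be the probability of absorption at Recovered starting from transient state s. Then h(Recovered) = 1 and h(Severe) = 0. By first-step analysis:
h(Healthy) = 0.3·h(Healthy) + 0.28·1 + 0.42·0
Solving: h(Healthy) = 0.4000.
Starting from Healthy, the probability is 0.4000.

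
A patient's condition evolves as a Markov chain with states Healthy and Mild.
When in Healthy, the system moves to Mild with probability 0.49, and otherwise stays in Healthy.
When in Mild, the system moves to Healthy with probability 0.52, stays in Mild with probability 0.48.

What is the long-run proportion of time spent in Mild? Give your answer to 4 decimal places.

Let the stationary distribution be π with π = πP and π_1 + π_2 = 1.
π_1 = 0.51·π_1 + 0.52·π_2
Solving with the normalization constraint gives π = (0.5149, 0.4851).
So the stationary probability of Mild is 0.4851.

0.4851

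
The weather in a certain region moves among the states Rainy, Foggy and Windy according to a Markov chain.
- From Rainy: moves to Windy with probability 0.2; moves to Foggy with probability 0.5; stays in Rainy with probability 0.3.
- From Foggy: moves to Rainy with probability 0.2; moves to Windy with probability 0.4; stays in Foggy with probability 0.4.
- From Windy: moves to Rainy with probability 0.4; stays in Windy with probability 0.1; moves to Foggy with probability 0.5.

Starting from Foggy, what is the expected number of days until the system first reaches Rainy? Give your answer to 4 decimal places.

Let t(s) be the expected number of days to first reach Rainy from state s, with t(Rainy) = 0. Conditioning on the first day:
t(Foggy) = 1 + 0.4·t(Foggy) + 0.4·t(Windy)
t(Windy) = 1 + 0.5·t(Foggy) + 0.1·t(Windy)
Solving: t(Foggy) = 3.8235, t(Windy) = 3.2353.
Expected days from Foggy to Rainy: 3.8235.

3.8235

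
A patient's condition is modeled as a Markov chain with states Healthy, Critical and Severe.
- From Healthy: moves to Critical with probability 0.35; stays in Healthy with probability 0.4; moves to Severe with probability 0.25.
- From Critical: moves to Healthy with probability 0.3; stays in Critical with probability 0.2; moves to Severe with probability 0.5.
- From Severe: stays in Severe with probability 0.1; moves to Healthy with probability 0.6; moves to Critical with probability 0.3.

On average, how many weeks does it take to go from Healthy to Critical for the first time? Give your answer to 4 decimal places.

Let t(s) be the expected number of weeks to first reach Critical from state s, with t(Critical) = 0. Conditioning on the first week:
t(Healthy) = 1 + 0.4·t(Healthy) + 0.25·t(Severe)
t(Severe) = 1 + 0.6·t(Healthy) + 0.1·t(Severe)
Solving: t(Healthy) = 2.9487, t(Severe) = 3.0769.
Expected weeks from Healthy to Critical: 2.9487.

2.9487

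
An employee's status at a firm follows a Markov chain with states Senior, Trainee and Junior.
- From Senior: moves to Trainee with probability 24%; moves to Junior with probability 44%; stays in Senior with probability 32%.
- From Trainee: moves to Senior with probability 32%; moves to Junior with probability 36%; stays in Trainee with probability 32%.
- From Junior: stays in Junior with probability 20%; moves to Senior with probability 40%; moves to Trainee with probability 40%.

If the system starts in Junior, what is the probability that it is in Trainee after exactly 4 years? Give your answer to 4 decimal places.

0.3184

Propagate the distribution vector 4 years from Junior.
After 0 years: (0.0000, 0.0000, 1.0000)
After 1 year: (0.4000, 0.4000, 0.2000)
After 2 years: (0.3360, 0.3040, 0.3600)
After 3 years: (0.3488, 0.3219, 0.3293)
After 4 years: (0.3463, 0.3184, 0.3352)
P(in Trainee after 4 years) = 0.3184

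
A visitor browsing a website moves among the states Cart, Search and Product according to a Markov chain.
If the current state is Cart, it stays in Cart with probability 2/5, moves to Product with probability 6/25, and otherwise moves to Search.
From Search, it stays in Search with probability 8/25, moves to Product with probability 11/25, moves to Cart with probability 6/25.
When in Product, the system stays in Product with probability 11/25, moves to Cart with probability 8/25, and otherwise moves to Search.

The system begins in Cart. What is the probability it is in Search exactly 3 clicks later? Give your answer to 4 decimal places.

Propagate the distribution vector 3 clicks from Cart.
After 0 clicks: (1.0000, 0.0000, 0.0000)
After 1 click: (0.4000, 0.3600, 0.2400)
After 2 clicks: (0.3232, 0.3168, 0.3600)
After 3 clicks: (0.3205, 0.3041, 0.3754)
P(in Search after 3 clicks) = 0.3041

0.3041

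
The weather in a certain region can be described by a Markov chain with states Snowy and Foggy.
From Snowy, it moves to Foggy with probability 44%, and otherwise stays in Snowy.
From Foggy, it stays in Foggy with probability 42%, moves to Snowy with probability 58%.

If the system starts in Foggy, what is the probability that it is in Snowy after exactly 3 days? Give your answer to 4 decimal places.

0.5686

Propagate the distribution vector 3 days from Foggy.
After 0 days: (0.0000, 1.0000)
After 1 day: (0.5800, 0.4200)
After 2 days: (0.5684, 0.4316)
After 3 days: (0.5686, 0.4314)
P(in Snowy after 3 days) = 0.5686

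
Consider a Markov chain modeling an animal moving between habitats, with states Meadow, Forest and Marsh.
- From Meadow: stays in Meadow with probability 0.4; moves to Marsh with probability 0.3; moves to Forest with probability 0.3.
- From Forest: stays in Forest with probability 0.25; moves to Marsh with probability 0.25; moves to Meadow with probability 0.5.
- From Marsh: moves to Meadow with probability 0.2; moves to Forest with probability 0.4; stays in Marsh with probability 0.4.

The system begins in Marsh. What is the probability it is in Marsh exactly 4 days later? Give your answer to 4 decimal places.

0.3158

Propagate the distribution vector 4 days from Marsh.
After 0 days: (0.0000, 0.0000, 1.0000)
After 1 day: (0.2000, 0.4000, 0.4000)
After 2 days: (0.3600, 0.3200, 0.3200)
After 3 days: (0.3680, 0.3160, 0.3160)
After 4 days: (0.3684, 0.3158, 0.3158)
P(in Marsh after 4 days) = 0.3158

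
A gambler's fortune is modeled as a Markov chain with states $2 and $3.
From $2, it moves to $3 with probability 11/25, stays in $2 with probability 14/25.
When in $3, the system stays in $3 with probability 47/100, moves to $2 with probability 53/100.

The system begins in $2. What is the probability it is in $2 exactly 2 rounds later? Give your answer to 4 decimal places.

0.5468

Sum over the intermediate state after 1 round:
P = P($2→$2)·P($2→$2) + P($2→$3)·P($3→$2)
  = 0.56×0.56 + 0.44×0.53
  = 0.3136 + 0.2332 = 0.5468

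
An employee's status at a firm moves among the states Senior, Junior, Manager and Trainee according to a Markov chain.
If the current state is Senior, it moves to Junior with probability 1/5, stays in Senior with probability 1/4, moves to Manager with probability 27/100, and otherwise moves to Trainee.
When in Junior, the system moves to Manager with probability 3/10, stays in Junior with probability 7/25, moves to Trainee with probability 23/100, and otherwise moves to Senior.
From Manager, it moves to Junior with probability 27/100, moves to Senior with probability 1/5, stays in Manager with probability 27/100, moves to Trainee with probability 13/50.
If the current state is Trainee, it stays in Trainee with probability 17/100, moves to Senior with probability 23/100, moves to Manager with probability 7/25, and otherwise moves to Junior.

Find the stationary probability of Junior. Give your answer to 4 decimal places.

Let the stationary distribution be π with π = πP and π_1 + π_2 + π_3 + π_4 = 1.
π_1 = 0.25·π_1 + 0.19·π_2 + 0.2·π_3 + 0.23·π_4
π_2 = 0.2·π_1 + 0.28·π_2 + 0.27·π_3 + 0.32·π_4
π_3 = 0.27·π_1 + 0.3·π_2 + 0.27·π_3 + 0.28·π_4
Solving with the normalization constraint gives π = (0.2151, 0.2694, 0.2804, 0.2351).
So the stationary probability of Junior is 0.2694.

0.2694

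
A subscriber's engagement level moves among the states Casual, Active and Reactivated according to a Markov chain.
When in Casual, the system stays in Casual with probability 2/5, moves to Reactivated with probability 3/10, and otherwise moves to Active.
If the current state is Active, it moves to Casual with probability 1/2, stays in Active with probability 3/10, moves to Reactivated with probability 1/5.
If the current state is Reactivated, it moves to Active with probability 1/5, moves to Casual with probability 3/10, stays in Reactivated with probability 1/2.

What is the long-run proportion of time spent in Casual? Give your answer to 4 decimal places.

Let the stationary distribution be π with π = πP and π_1 + π_2 + π_3 = 1.
π_1 = 0.4·π_1 + 0.5·π_2 + 0.3·π_3
π_2 = 0.3·π_1 + 0.3·π_2 + 0.2·π_3
Solving with the normalization constraint gives π = (0.3924, 0.2658, 0.3418).
So the stationary probability of Casual is 0.3924.

0.3924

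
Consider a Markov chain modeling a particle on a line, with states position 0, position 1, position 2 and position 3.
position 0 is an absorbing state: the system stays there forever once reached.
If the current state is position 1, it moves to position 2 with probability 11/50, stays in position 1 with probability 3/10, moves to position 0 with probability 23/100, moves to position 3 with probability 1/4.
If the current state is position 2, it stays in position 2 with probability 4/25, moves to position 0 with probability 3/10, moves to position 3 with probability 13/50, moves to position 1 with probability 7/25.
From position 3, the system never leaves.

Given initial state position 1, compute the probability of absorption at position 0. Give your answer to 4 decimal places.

Let h(s) be the probability of absorption at position 0 starting from transient state s. Then h(position 0) = 1 and h(position 3) = 0. By first-step analysis:
h(position 1) = 0.23·1 + 0.3·h(position 1) + 0.22·h(position 2) + 0.25·0
h(position 2) = 0.3·1 + 0.28·h(position 1) + 0.16·h(position 2) + 0.26·0
Solving: h(position 1) = 0.4924, h(position 2) = 0.5213.
Starting from position 1, the probability is 0.4924.

0.4924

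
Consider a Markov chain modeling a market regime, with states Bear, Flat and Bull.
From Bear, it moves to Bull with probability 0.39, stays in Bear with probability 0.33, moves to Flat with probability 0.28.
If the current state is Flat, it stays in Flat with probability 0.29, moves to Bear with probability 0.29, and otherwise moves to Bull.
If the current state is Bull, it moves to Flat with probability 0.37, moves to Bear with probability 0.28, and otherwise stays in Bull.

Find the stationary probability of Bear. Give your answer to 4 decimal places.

0.2981

Let the stationary distribution be π with π = πP and π_1 + π_2 + π_3 = 1.
π_1 = 0.33·π_1 + 0.29·π_2 + 0.28·π_3
π_2 = 0.28·π_1 + 0.29·π_2 + 0.37·π_3
Solving with the normalization constraint gives π = (0.2981, 0.3178, 0.3842).
So the stationary probability of Bear is 0.2981.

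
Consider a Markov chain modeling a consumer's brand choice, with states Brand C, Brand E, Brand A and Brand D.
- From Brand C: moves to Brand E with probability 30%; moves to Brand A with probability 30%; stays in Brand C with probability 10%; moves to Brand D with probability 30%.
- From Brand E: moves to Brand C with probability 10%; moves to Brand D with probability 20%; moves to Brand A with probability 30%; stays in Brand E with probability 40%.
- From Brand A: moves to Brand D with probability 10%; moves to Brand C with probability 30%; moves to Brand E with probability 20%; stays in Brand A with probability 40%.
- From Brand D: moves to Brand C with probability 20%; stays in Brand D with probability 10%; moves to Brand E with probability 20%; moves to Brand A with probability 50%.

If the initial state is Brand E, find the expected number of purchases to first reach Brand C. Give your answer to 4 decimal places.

5.3158

Let t(s) be the expected number of purchases to first reach Brand C from state s, with t(Brand C) = 0. Conditioning on the first purchase:
t(Brand E) = 1 + 0.4·t(Brand E) + 0.3·t(Brand A) + 0.2·t(Brand D)
t(Brand A) = 1 + 0.2·t(Brand E) + 0.4·t(Brand A) + 0.1·t(Brand D)
t(Brand D) = 1 + 0.2·t(Brand E) + 0.5·t(Brand A) + 0.1·t(Brand D)
Solving: t(Brand E) = 5.3158, t(Brand A) = 4.2105, t(Brand D) = 4.6316.
Expected purchases from Brand E to Brand C: 5.3158.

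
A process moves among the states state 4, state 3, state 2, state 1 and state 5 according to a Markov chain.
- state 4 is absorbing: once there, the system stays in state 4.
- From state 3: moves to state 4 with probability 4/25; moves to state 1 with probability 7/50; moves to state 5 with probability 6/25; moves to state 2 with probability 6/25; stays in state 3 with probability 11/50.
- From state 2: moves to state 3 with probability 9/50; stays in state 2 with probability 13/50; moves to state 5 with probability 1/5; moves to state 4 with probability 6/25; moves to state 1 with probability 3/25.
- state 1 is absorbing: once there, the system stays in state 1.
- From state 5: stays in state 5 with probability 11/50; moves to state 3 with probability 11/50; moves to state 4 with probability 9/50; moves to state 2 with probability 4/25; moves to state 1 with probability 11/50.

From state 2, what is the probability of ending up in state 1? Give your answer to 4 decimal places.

0.4069

Let h(s) be the probability of absorption at state 1 starting from transient state s. Then h(state 1) = 1 and h(state 4) = 0. By first-step analysis:
h(state 3) = 0.16·0 + 0.22·h(state 3) + 0.24·h(state 2) + 0.14·1 + 0.24·h(state 5)
h(state 2) = 0.24·0 + 0.18·h(state 3) + 0.26·h(state 2) + 0.12·1 + 0.2·h(state 5)
h(state 5) = 0.18·0 + 0.22·h(state 3) + 0.16·h(state 2) + 0.22·1 + 0.22·h(state 5)
Solving: h(state 3) = 0.4568, h(state 2) = 0.4069, h(state 5) = 0.4944.
Starting from state 2, the probability is 0.4069.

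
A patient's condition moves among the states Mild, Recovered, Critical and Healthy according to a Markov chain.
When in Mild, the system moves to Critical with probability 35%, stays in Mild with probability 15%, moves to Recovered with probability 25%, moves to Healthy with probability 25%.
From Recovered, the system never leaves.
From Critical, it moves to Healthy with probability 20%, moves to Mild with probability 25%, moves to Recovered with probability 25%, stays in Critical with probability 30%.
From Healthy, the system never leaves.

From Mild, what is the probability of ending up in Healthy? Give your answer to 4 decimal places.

0.4828

Let h(s) be the probability of absorption at Healthy starting from transient state s. Then h(Healthy) = 1 and h(Recovered) = 0. By first-step analysis:
h(Mild) = 0.15·h(Mild) + 0.25·0 + 0.35·h(Critical) + 0.25·1
h(Critical) = 0.25·h(Mild) + 0.25·0 + 0.3·h(Critical) + 0.2·1
Solving: h(Mild) = 0.4828, h(Critical) = 0.4581.
Starting from Mild, the probability is 0.4828.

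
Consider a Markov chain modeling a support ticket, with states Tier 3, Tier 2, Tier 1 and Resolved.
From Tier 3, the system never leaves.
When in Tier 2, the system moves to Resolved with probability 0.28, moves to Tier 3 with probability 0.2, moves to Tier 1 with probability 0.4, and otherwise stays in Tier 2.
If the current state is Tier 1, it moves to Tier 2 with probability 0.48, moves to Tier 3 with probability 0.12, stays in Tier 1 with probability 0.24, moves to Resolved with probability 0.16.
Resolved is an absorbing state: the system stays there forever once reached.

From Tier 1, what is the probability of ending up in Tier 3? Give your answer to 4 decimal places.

0.4228

Let h(s) be the probability of absorption at Tier 3 starting from transient state s. Then h(Tier 3) = 1 and h(Resolved) = 0. By first-step analysis:
h(Tier 2) = 0.2·1 + 0.12·h(Tier 2) + 0.4·h(Tier 1) + 0.28·0
h(Tier 1) = 0.12·1 + 0.48·h(Tier 2) + 0.24·h(Tier 1) + 0.16·0
Solving: h(Tier 2) = 0.4195, h(Tier 1) = 0.4228.
Starting from Tier 1, the probability is 0.4228.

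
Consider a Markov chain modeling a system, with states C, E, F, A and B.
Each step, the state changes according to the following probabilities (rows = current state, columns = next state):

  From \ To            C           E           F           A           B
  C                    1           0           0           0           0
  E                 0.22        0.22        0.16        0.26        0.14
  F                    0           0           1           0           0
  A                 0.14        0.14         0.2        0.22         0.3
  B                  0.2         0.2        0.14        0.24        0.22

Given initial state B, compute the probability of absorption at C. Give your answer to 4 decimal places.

Let h(s) be the probability of absorption at C starting from transient state s. Then h(C) = 1 and h(F) = 0. By first-step analysis:
h(E) = 0.22·1 + 0.22·h(E) + 0.16·0 + 0.26·h(A) + 0.14·h(B)
h(A) = 0.14·1 + 0.14·h(E) + 0.2·0 + 0.22·h(A) + 0.3·h(B)
h(B) = 0.2·1 + 0.2·h(E) + 0.14·0 + 0.24·h(A) + 0.22·h(B)
Solving: h(E) = 0.5420, h(A) = 0.4864, h(B) = 0.5451.
Starting from B, the probability is 0.5451.

0.5451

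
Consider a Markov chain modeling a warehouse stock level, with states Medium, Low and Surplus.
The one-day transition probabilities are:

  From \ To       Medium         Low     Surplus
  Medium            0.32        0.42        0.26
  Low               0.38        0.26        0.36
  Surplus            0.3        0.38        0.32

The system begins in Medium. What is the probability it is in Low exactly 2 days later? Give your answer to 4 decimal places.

0.3424

Sum over the intermediate state after 1 day:
P = P(Medium→Medium)·P(Medium→Low) + P(Medium→Low)·P(Low→Low) + P(Medium→Surplus)·P(Surplus→Low)
  = 0.32×0.42 + 0.42×0.26 + 0.26×0.38
  = 0.1344 + 0.1092 + 0.0988 = 0.3424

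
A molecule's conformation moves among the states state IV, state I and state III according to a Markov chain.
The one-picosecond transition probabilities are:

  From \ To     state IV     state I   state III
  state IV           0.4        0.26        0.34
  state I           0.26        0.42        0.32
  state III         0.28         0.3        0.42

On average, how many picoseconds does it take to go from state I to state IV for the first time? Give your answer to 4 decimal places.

3.7438

Let t(s) be the expected number of picoseconds to first reach state IV from state s, with t(state IV) = 0. Conditioning on the first picosecond:
t(state I) = 1 + 0.42·t(state I) + 0.32·t(state III)
t(state III) = 1 + 0.3·t(state I) + 0.42·t(state III)
Solving: t(state I) = 3.7438, t(state III) = 3.6606.
Expected picoseconds from state I to state IV: 3.7438.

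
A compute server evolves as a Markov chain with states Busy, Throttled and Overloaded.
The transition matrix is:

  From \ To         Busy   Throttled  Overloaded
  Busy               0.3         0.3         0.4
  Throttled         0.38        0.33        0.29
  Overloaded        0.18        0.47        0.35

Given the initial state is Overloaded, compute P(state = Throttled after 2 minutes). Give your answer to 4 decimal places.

Sum over the intermediate state after 1 minute:
P = P(Overloaded→Busy)·P(Busy→Throttled) + P(Overloaded→Throttled)·P(Throttled→Throttled) + P(Overloaded→Overloaded)·P(Overloaded→Throttled)
  = 0.18×0.3 + 0.47×0.33 + 0.35×0.47
  = 0.0540 + 0.1551 + 0.1645 = 0.3736

0.3736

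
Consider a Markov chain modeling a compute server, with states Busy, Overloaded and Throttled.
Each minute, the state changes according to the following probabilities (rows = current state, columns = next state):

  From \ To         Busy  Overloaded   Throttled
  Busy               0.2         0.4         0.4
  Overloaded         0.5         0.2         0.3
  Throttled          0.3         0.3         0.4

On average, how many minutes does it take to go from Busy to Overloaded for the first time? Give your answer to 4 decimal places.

Let t(s) be the expected number of minutes to first reach Overloaded from state s, with t(Overloaded) = 0. Conditioning on the first minute:
t(Busy) = 1 + 0.2·t(Busy) + 0.4·t(Throttled)
t(Throttled) = 1 + 0.3·t(Busy) + 0.4·t(Throttled)
Solving: t(Busy) = 2.7778, t(Throttled) = 3.0556.
Expected minutes from Busy to Overloaded: 2.7778.

2.7778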